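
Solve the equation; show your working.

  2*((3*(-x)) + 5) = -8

Step 1. [2*((3*(-x)) + 5) = -8] 2 out front; divide by 2 ⇒ div: (3*(-x)) + 5 = -4.
Step 2. [(3*(-x)) + 5 = -4] +5 is outermost — subtract 5 both sides, so sub: 3*(-x) = -9.
Step 3. [3*(-x) = -9] LHS = 3·(…); ÷3 both sides ⇒ div: -x = -3.
Step 4. [-x = -3] leading − — multiply by −1. So neg: x = 3.

Answer: x ∈ {3}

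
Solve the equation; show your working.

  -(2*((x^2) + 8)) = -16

Step 1. [-(2*((x^2) + 8)) = -16] leading − — multiply by −1 ⇒ neg: 2*((x^2) + 8) = 16.
Step 2. [2*((x^2) + 8) = 16] divide by the outer 2 ⇒ div: (x^2) + 8 = 8.
Step 3. [(x^2) + 8 = 8] peel the +8: subtract 8 from each side ⇒ sub: x^2 = 0.
Step 4. [x^2 = 0] LHS squared, RHS 0 ≥ 0: apply √ (±). So sqrt: x = 0.

Answer: x ∈ {0}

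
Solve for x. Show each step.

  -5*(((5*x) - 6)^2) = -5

Step 1. [-5*(((5*x) - 6)^2) = -5] -5 out front; divide by -5 ⇒ div: ((5*x) - 6)^2 = 1.
Step 2. [((5*x) - 6)^2 = 1] √ both sides: 1 ≥ 0 gives two branches, so sqrt: (5*x) - 6 = 1 or -1.
Step 3. [(5*x) - 6 = 1 or -1] 6 comes off first (add 6), so sub: 5*x = 7 or 5.
Step 4. [5*x = 7 or 5] 5 out front; divide by 5 ⇒ div: x = 7/5 or 1.

Answer: x ∈ {1, 7/5}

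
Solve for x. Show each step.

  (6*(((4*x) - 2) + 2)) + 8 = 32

Step 1. [(6*(((4*x) - 2) + 2)) + 8 = 32] peel the +8: subtract 8 from each side, so sub: 6*(((4*x) - 2) + 2) = 24.
Step 2. [6*(((4*x) - 2) + 2) = 24] 6·(inner) — divide through by 6, so div: ((4*x) - 2) + 2 = 4.
Step 3. [((4*x) - 2) + 2 = 4] the outer +2 inverts by subtracting 2, so sub: (4*x) - 2 = 2.
Step 4. [(4*x) - 2 = 2] peel the -2: add 2 from each side, so sub: 4*x = 4.
Step 5. [4*x = 4] divide by the outer 4. So div: x = 1.

Answer: x ∈ {1}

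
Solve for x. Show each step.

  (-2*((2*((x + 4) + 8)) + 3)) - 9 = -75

Step 1. [(-2*((2*((x + 4) + 8)) + 3)) - 9 = -75] the outer -9 inverts by adding 9. So sub: -2*((2*((x + 4) + 8)) + 3) = -66.
Step 2. [-2*((2*((x + 4) + 8)) + 3) = -66] leading coefficient -2: divide by -2, so div: (2*((x + 4) + 8)) + 3 = 33.
Step 3. [(2*((x + 4) + 8)) + 3 = 33] the outer +3 inverts by subtracting 3. So sub: 2*((x + 4) + 8) = 30.
Step 4. [2*((x + 4) + 8) = 30] leading coefficient 2: divide by 2, so div: (x + 4) + 8 = 15.
Step 5. [(x + 4) + 8 = 15] +8 is outermost — subtract 8 both sides. So sub: x + 4 = 7.
Step 6. [x + 4 = 7] subtract 4: x sits inside (… + 4) ⇒ sub: x = 3.

Answer: x ∈ {3}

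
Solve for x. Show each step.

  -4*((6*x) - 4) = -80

Step 1. [-4*((6*x) - 4) = -80] LHS = -4·(…); ÷-4 both sides, so div: (6*x) - 4 = 20.
Step 2. [(6*x) - 4 = 20] add 4: x sits inside (… - 4). So sub: 6*x = 24.
Step 3. [6*x = 24] 6 out front; divide by 6, so div: x = 4.

Answer: x ∈ {4}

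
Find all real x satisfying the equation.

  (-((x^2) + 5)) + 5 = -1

Step 1. [(-((x^2) + 5)) + 5 = -1] +5 is outermost — subtract 5 both sides ⇒ sub: -((x^2) + 5) = -6.
Step 2. [-((x^2) + 5) = -6] leading − — multiply by −1 ⇒ neg: (x^2) + 5 = 6.
Step 3. [(x^2) + 5 = 6] 5 comes off first (subtract 5) ⇒ sub: x^2 = 1.
Step 4. [x^2 = 1] √ both sides: 1 ≥ 0 gives two branches, so sqrt: x = 1 or -1.

Answer: x ∈ {-1, 1}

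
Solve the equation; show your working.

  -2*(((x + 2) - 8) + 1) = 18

Step 1. [-2*(((x + 2) - 8) + 1) = 18] divide by the outer -2. So div: ((x + 2) - 8) + 1 = -9.
Step 2. [((x + 2) - 8) + 1 = -9] peel the +1: subtract 1 from each side. So sub: (x + 2) - 8 = -10.
Step 3. [(x + 2) - 8 = -10] the outer -8 inverts by adding 8. So sub: x + 2 = -2.
Step 4. [x + 2 = -2] 2 comes off first (subtract 2) ⇒ sub: x = -4.

Answer: x ∈ {-4}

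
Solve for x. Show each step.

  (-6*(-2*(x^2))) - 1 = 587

Step 1. [(-6*(-2*(x^2))) - 1 = 587] the outer -1 inverts by adding 1. So sub: -6*(-2*(x^2)) = 588.
Step 2. [-6*(-2*(x^2)) = 588] LHS = -6·(…); ÷-6 both sides. So div: -2*(x^2) = -98.
Step 3. [-2*(x^2) = -98] leading coefficient -2: divide by -2 ⇒ div: x^2 = 49.
Step 4. [x^2 = 49] LHS squared, RHS 49 ≥ 0: apply √ (±). So sqrt: x = 7 or -7.

Answer: x ∈ {-7, 7}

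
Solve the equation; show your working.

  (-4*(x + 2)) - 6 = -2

Step 1. [(-4*(x + 2)) - 6 = -2] peel the -6: add 6 from each side. So sub: -4*(x + 2) = 4.
Step 2. [-4*(x + 2) = 4] LHS = -4·(…); ÷-4 both sides. So div: x + 2 = -1.
Step 3. [x + 2 = -1] +2 is outermost — subtract 2 both sides, so sub: x = -3.

Answer: x ∈ {-3}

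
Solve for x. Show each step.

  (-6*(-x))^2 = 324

Step 1. [(-6*(-x))^2 = 324] √ both sides: 324 ≥ 0 gives two branches ⇒ sqrt: -6*(-x) = 18 or -18.
Step 2. [-6*(-x) = 18 or -18] -6·(inner) — divide through by -6, so div: -x = -3 or 3.
Step 3. [-x = -3 or 3] leading − — multiply by −1, so neg: x = 3 or -3.

Answer: x ∈ {-3, 3}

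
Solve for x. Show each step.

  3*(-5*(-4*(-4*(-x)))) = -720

Step 1. [3*(-5*(-4*(-4*(-x)))) = -720] 3 out front; divide by 3. So div: -5*(-4*(-4*(-x))) = -240.
Step 2. [-5*(-4*(-4*(-x))) = -240] leading coefficient -5: divide by -5 ⇒ div: -4*(-4*(-x)) = 48.
Step 3. [-4*(-4*(-x)) = 48] divide by the outer -4 ⇒ div: -4*(-x) = -12.
Step 4. [-4*(-x) = -12] LHS = -4·(…); ÷-4 both sides ⇒ div: -x = 3.
Step 5. [-x = 3] flip signs both sides, so neg: x = -3.

Answer: x ∈ {-3}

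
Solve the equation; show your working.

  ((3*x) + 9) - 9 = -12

Step 1. [((3*x) + 9) - 9 = -12] 9 comes off first (add 9) ⇒ sub: (3*x) + 9 = -3.
Step 2. [(3*x) + 9 = -3] peel the +9: subtract 9 from each side. So sub: 3*x = -12.
Step 3. [3*x = -12] LHS = 3·(…); ÷3 both sides, so div: x = -4.

Answer: x ∈ {-4}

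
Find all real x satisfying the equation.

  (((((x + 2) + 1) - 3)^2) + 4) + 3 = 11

Step 1. [(((((x + 2) + 1) - 3)^2) + 4) + 3 = 11] 3 comes off first (subtract 3), so sub: ((((x + 2) + 1) - 3)^2) + 4 = 8.
Step 2. [((((x + 2) + 1) - 3)^2) + 4 = 8] the outer +4 inverts by subtracting 4. So sub: (((x + 2) + 1) - 3)^2 = 4.
Step 3. [(((x + 2) + 1) - 3)^2 = 4] 4 ≥ 0, LHS is (·)² — take ±√, so sqrt: ((x + 2) + 1) - 3 = 2 or -2.
Step 4. [((x + 2) + 1) - 3 = 2 or -2] 3 comes off first (add 3) ⇒ sub: (x + 2) + 1 = 5 or 1.
Step 5. [(x + 2) + 1 = 5 or 1] peel the +1: subtract 1 from each side. So sub: x + 2 = 4 or 0.
Step 6. [x + 2 = 4 or 0] peel the +2: subtract 2 from each side ⇒ sub: x = 2 or -2.

Answer: x ∈ {-2, 2}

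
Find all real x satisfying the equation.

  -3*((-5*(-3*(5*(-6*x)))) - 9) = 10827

Step 1. [-3*((-5*(-3*(5*(-6*x)))) - 9) = 10827] leading coefficient -3: divide by -3. So div: (-5*(-3*(5*(-6*x)))) - 9 = -3609.
Step 2. [(-5*(-3*(5*(-6*x)))) - 9 = -3609] -9 is outermost — add 9 both sides, so sub: -5*(-3*(5*(-6*x))) = -3600.
Step 3. [-5*(-3*(5*(-6*x))) = -3600] -5 out front; divide by -5. So div: -3*(5*(-6*x)) = 720.
Step 4. [-3*(5*(-6*x)) = 720] -3·(inner) — divide through by -3, so div: 5*(-6*x) = -240.
Step 5. [5*(-6*x) = -240] LHS = 5·(…); ÷5 both sides. So div: -6*x = -48.
Step 6. [-6*x = -48] leading coefficient -6: divide by -6, so div: x = 8.

Answer: x ∈ {8}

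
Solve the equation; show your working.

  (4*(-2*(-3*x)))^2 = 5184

Step 1. [(4*(-2*(-3*x)))^2 = 5184] LHS squared, RHS 5184 ≥ 0: apply √ (±). So sqrt: 4*(-2*(-3*x)) = 72 or -72.
Step 2. [4*(-2*(-3*x)) = 72 or -72] 4·(inner) — divide through by 4. So div: -2*(-3*x) = 18 or -18.
Step 3. [-2*(-3*x) = 18 or -18] LHS = -2·(…); ÷-2 both sides. So div: -3*x = -9 or 9.
Step 4. [-3*x = -9 or 9] divide by the outer -3. So div: x = 3 or -3.

Answer: x ∈ {-3, 3}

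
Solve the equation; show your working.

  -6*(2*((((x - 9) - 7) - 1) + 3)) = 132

Step 1. [-6*(2*((((x - 9) - 7) - 1) + 3)) = 132] -6·(inner) — divide through by -6. So div: 2*((((x - 9) - 7) - 1) + 3) = -22.
Step 2. [2*((((x - 9) - 7) - 1) + 3) = -22] LHS = 2·(…); ÷2 both sides, so div: (((x - 9) - 7) - 1) + 3 = -11.
Step 3. [(((x - 9) - 7) - 1) + 3 = -11] subtract 3: x sits inside (… + 3), so sub: ((x - 9) - 7) - 1 = -14.
Step 4. [((x - 9) - 7) - 1 = -14] 1 comes off first (add 1), so sub: (x - 9) - 7 = -13.
Step 5. [(x - 9) - 7 = -13] the outer -7 inverts by adding 7, so sub: x - 9 = -6.
Step 6. [x - 9 = -6] add 9: x sits inside (… - 9), so sub: x = 3.

Answer: x ∈ {3}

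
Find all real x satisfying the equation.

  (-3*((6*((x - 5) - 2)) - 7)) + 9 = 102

Step 1. [(-3*((6*((x - 5) - 2)) - 7)) + 9 = 102] -3 | LHS and -3 | 102: pull -3 out ⇒ factor: ((6*((x - 5) - 2)) - 7) - 3 = -34.
Step 2. [((6*((x - 5) - 2)) - 7) - 3 = -34] peel the -3: add 3 from each side ⇒ sub: (6*((x - 5) - 2)) - 7 = -31.
Step 3. [(6*((x - 5) - 2)) - 7 = -31] the outer -7 inverts by adding 7. So sub: 6*((x - 5) - 2) = -24.
Step 4. [6*((x - 5) - 2) = -24] divide by the outer 6. So div: (x - 5) - 2 = -4.
Step 5. [(x - 5) - 2 = -4] 2 comes off first (add 2) ⇒ sub: x - 5 = -2.
Step 6. [x - 5 = -2] 5 comes off first (add 5). So sub: x = 3.

Answer: x ∈ {3}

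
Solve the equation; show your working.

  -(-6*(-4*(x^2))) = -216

Step 1. [-(-6*(-4*(x^2))) = -216] LHS negated; negate both sides ⇒ neg: -6*(-4*(x^2)) = 216.
Step 2. [-6*(-4*(x^2)) = 216] -6·(inner) — divide through by -6, so div: -4*(x^2) = -36.
Step 3. [-4*(x^2) = -36] -4 out front; divide by -4, so div: x^2 = 9.
Step 4. [x^2 = 9] LHS squared, RHS 9 ≥ 0: apply √ (±). So sqrt: x = 3 or -3.

Answer: x ∈ {-3, 3}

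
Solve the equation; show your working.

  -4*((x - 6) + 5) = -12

Step 1. [-4*((x - 6) + 5) = -12] LHS = -4·(…); ÷-4 both sides, so div: (x - 6) + 5 = 3.
Step 2. [(x - 6) + 5 = 3] +5 is outermost — subtract 5 both sides. So sub: x - 6 = -2.
Step 3. [x - 6 = -2] the outer -6 inverts by adding 6, so sub: x = 4.

Answer: x ∈ {4}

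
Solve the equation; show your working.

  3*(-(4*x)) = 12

Step 1. [3*(-(4*x)) = 12] 3 out front; divide by 3 ⇒ div: -(4*x) = 4.
Step 2. [-(4*x) = 4] flip signs both sides ⇒ neg: 4*x = -4.
Step 3. [4*x = -4] LHS = 4·(…); ÷4 both sides ⇒ div: x = -1.

Answer: x ∈ {-1}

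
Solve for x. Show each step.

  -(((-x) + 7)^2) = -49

Step 1. [-(((-x) + 7)^2) = -49] LHS negated; negate both sides, so neg: ((-x) + 7)^2 = 49.
Step 2. [((-x) + 7)^2 = 49] LHS squared, RHS 49 ≥ 0: apply √ (±) ⇒ sqrt: (-x) + 7 = 7 or -7.
Step 3. [(-x) + 7 = 7 or -7] subtract 7: x sits inside (… + 7) ⇒ sub: -x = 0 or -14.
Step 4. [-x = 0 or -14] leading − — multiply by −1. So neg: x = 0 or 14.

Answer: x ∈ {0, 14}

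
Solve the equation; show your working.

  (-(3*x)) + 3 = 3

Step 1. [(-(3*x)) + 3 = 3] the outer +3 inverts by subtracting 3. So sub: -(3*x) = 0.
Step 2. [-(3*x) = 0] flip signs both sides ⇒ neg: 3*x = 0.
Step 3. [3*x = 0] 3 out front; divide by 3 ⇒ div: x = 0.

Answer: x ∈ {0}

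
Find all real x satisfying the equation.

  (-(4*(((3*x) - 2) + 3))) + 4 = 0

Step 1. [(-(4*(((3*x) - 2) + 3))) + 4 = 0] the outer +4 inverts by subtracting 4, so sub: -(4*(((3*x) - 2) + 3)) = -4.
Step 2. [-(4*(((3*x) - 2) + 3)) = -4] LHS negated; negate both sides. So neg: 4*(((3*x) - 2) + 3) = 4.
Step 3. [4*(((3*x) - 2) + 3) = 4] 4·(inner) — divide through by 4, so div: ((3*x) - 2) + 3 = 1.
Step 4. [((3*x) - 2) + 3 = 1] subtract 3: x sits inside (… + 3) ⇒ sub: (3*x) - 2 = -2.
Step 5. [(3*x) - 2 = -2] 2 comes off first (add 2), so sub: 3*x = 0.
Step 6. [3*x = 0] 3 out front; divide by 3 ⇒ div: x = 0.

Answer: x ∈ {0}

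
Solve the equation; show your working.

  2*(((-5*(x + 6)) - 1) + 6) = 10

Step 1. [2*(((-5*(x + 6)) - 1) + 6) = 10] LHS = 2·(…); ÷2 both sides, so div: ((-5*(x + 6)) - 1) + 6 = 5.
Step 2. [((-5*(x + 6)) - 1) + 6 = 5] subtract 6: x sits inside (… + 6) ⇒ sub: (-5*(x + 6)) - 1 = -1.
Step 3. [(-5*(x + 6)) - 1 = -1] 1 comes off first (add 1) ⇒ sub: -5*(x + 6) = 0.
Step 4. [-5*(x + 6) = 0] divide by the outer -5, so div: x + 6 = 0.
Step 5. [x + 6 = 0] subtract 6: x sits inside (… + 6) ⇒ sub: x = -6.

Answer: x ∈ {-6}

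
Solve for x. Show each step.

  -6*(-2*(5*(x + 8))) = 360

Step 1. [-6*(-2*(5*(x + 8))) = 360] divide by the outer -6, so div: -2*(5*(x + 8)) = -60.
Step 2. [-2*(5*(x + 8)) = -60] divide by the outer -2 ⇒ div: 5*(x + 8) = 30.
Step 3. [5*(x + 8) = 30] LHS = 5·(…); ÷5 both sides. So div: x + 8 = 6.
Step 4. [x + 8 = 6] peel the +8: subtract 8 from each side. So sub: x = -2.

Answer: x ∈ {-2}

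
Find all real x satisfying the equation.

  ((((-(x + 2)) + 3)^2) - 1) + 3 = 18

Step 1. [((((-(x + 2)) + 3)^2) - 1) + 3 = 18] peel the +3: subtract 3 from each side ⇒ sub: (((-(x + 2)) + 3)^2) - 1 = 15.
Step 2. [(((-(x + 2)) + 3)^2) - 1 = 15] the outer -1 inverts by adding 1 ⇒ sub: ((-(x + 2)) + 3)^2 = 16.
Step 3. [((-(x + 2)) + 3)^2 = 16] 16 ≥ 0, LHS is (·)² — take ±√, so sqrt: (-(x + 2)) + 3 = 4 or -4.
Step 4. [(-(x + 2)) + 3 = 4 or -4] the outer +3 inverts by subtracting 3 ⇒ sub: -(x + 2) = 1 or -7.
Step 5. [-(x + 2) = 1 or -7] LHS negated; negate both sides ⇒ neg: x + 2 = -1 or 7.
Step 6. [x + 2 = -1 or 7] subtract 2: x sits inside (… + 2). So sub: x = -3 or 5.

Answer: x ∈ {-3, 5}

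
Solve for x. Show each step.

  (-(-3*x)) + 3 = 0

Step 1. [(-(-3*x)) + 3 = 0] +3 is outermost — subtract 3 both sides. So sub: -(-3*x) = -3.
Step 2. [-(-3*x) = -3] flip signs both sides. So neg: -3*x = 3.
Step 3. [-3*x = 3] -3 out front; divide by -3. So div: x = -1.

Answer: x ∈ {-1}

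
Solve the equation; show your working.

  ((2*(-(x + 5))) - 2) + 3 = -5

Step 1. [((2*(-(x + 5))) - 2) + 3 = -5] peel the +3: subtract 3 from each side. So sub: (2*(-(x + 5))) - 2 = -8.
Step 2. [(2*(-(x + 5))) - 2 = -8] common factor 2 (LHS and -8) — divide through ⇒ factor: (-(x + 5)) - 1 = -4.
Step 3. [(-(x + 5)) - 1 = -4] the outer -1 inverts by adding 1 ⇒ sub: -(x + 5) = -3.
Step 4. [-(x + 5) = -3] flip signs both sides ⇒ neg: x + 5 = 3.
Step 5. [x + 5 = 3] subtract 5: x sits inside (… + 5) ⇒ sub: x = -2.

Answer: x ∈ {-2}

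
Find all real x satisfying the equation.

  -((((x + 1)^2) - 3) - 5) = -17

Step 1. [-((((x + 1)^2) - 3) - 5) = -17] LHS negated; negate both sides. So neg: (((x + 1)^2) - 3) - 5 = 17.
Step 2. [(((x + 1)^2) - 3) - 5 = 17] add 5: x sits inside (… - 5), so sub: ((x + 1)^2) - 3 = 22.
Step 3. [((x + 1)^2) - 3 = 22] peel the -3: add 3 from each side. So sub: (x + 1)^2 = 25.
Step 4. [(x + 1)^2 = 25] LHS squared, RHS 25 ≥ 0: apply √ (±). So sqrt: x + 1 = 5 or -5.
Step 5. [x + 1 = 5 or -5] +1 is outermost — subtract 1 both sides. So sub: x = 4 or -6.

Answer: x ∈ {-6, 4}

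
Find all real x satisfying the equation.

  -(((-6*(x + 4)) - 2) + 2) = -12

Step 1. [-(((-6*(x + 4)) - 2) + 2) = -12] LHS negated; negate both sides. So neg: ((-6*(x + 4)) - 2) + 2 = 12.
Step 2. [((-6*(x + 4)) - 2) + 2 = 12] +2 is outermost — subtract 2 both sides ⇒ sub: (-6*(x + 4)) - 2 = 10.
Step 3. [(-6*(x + 4)) - 2 = 10] 2 comes off first (add 2) ⇒ sub: -6*(x + 4) = 12.
Step 4. [-6*(x + 4) = 12] LHS = -6·(…); ÷-6 both sides ⇒ div: x + 4 = -2.
Step 5. [x + 4 = -2] the outer +4 inverts by subtracting 4, so sub: x = -6.

Answer: x ∈ {-6}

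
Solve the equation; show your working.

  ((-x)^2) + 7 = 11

Step 1. [((-x)^2) + 7 = 11] the outer +7 inverts by subtracting 7. So sub: (-x)^2 = 4.
Step 2. [(-x)^2 = 4] √ both sides: 4 ≥ 0 gives two branches, so sqrt: -x = 2 or -2.
Step 3. [-x = 2 or -2] LHS negated; negate both sides, so neg: x = -2 or 2.

Answer: x ∈ {-2, 2}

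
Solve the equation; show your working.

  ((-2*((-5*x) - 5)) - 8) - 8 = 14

Step 1. [((-2*((-5*x) - 5)) - 8) - 8 = 14] 8 comes off first (add 8) ⇒ sub: (-2*((-5*x) - 5)) - 8 = 22.
Step 2. [(-2*((-5*x) - 5)) - 8 = 22] peel the -8: add 8 from each side ⇒ sub: -2*((-5*x) - 5) = 30.
Step 3. [-2*((-5*x) - 5) = 30] -2 out front; divide by -2 ⇒ div: (-5*x) - 5 = -15.
Step 4. [(-5*x) - 5 = -15] 5 comes off first (add 5). So sub: -5*x = -10.
Step 5. [-5*x = -10] -5 out front; divide by -5 ⇒ div: x = 2.

Answer: x ∈ {2}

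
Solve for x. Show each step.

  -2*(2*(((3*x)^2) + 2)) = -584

Step 1. [-2*(2*(((3*x)^2) + 2)) = -584] -2 out front; divide by -2 ⇒ div: 2*(((3*x)^2) + 2) = 292.
Step 2. [2*(((3*x)^2) + 2) = 292] 2·(inner) — divide through by 2, so div: ((3*x)^2) + 2 = 146.
Step 3. [((3*x)^2) + 2 = 146] peel the +2: subtract 2 from each side ⇒ sub: (3*x)^2 = 144.
Step 4. [(3*x)^2 = 144] 144 ≥ 0, LHS is (·)² — take ±√ ⇒ sqrt: 3*x = 12 or -12.
Step 5. [3*x = 12 or -12] leading coefficient 3: divide by 3 ⇒ div: x = 4 or -4.

Answer: x ∈ {-4, 4}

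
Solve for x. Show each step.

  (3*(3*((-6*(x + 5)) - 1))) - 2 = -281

Step 1. [(3*(3*((-6*(x + 5)) - 1))) - 2 = -281] peel the -2: add 2 from each side ⇒ sub: 3*(3*((-6*(x + 5)) - 1)) = -279.
Step 2. [3*(3*((-6*(x + 5)) - 1)) = -279] LHS = 3·(…); ÷3 both sides, so div: 3*((-6*(x + 5)) - 1) = -93.
Step 3. [3*((-6*(x + 5)) - 1) = -93] LHS = 3·(…); ÷3 both sides ⇒ div: (-6*(x + 5)) - 1 = -31.
Step 4. [(-6*(x + 5)) - 1 = -31] -1 is outermost — add 1 both sides ⇒ sub: -6*(x + 5) = -30.
Step 5. [-6*(x + 5) = -30] -6 out front; divide by -6 ⇒ div: x + 5 = 5.
Step 6. [x + 5 = 5] 5 comes off first (subtract 5) ⇒ sub: x = 0.

Answer: x ∈ {0}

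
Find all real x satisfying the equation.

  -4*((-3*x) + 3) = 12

Step 1. [-4*((-3*x) + 3) = 12] -4·(inner) — divide through by -4, so div: (-3*x) + 3 = -3.
Step 2. [(-3*x) + 3 = -3] +3 is outermost — subtract 3 both sides, so sub: -3*x = -6.
Step 3. [-3*x = -6] -3·(inner) — divide through by -3, so div: x = 2.

Answer: x ∈ {2}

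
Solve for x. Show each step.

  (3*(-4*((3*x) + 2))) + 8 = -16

Step 1. [(3*(-4*((3*x) + 2))) + 8 = -16] the outer +8 inverts by subtracting 8 ⇒ sub: 3*(-4*((3*x) + 2)) = -24.
Step 2. [3*(-4*((3*x) + 2)) = -24] LHS = 3·(…); ÷3 both sides ⇒ div: -4*((3*x) + 2) = -8.
Step 3. [-4*((3*x) + 2) = -8] leading coefficient -4: divide by -4. So div: (3*x) + 2 = 2.
Step 4. [(3*x) + 2 = 2] subtract 2: x sits inside (… + 2) ⇒ sub: 3*x = 0.
Step 5. [3*x = 0] 3 out front; divide by 3. So div: x = 0.

Answer: x ∈ {0}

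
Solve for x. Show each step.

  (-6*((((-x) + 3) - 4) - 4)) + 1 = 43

Step 1. [(-6*((((-x) + 3) - 4) - 4)) + 1 = 43] peel the +1: subtract 1 from each side, so sub: -6*((((-x) + 3) - 4) - 4) = 42.
Step 2. [-6*((((-x) + 3) - 4) - 4) = 42] LHS = -6·(…); ÷-6 both sides ⇒ div: (((-x) + 3) - 4) - 4 = -7.
Step 3. [(((-x) + 3) - 4) - 4 = -7] the outer -4 inverts by adding 4. So sub: ((-x) + 3) - 4 = -3.
Step 4. [((-x) + 3) - 4 = -3] the outer -4 inverts by adding 4 ⇒ sub: (-x) + 3 = 1.
Step 5. [(-x) + 3 = 1] +3 is outermost — subtract 3 both sides, so sub: -x = -2.
Step 6. [-x = -2] flip signs both sides, so neg: x = 2.

Answer: x ∈ {2}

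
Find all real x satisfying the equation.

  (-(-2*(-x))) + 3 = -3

Step 1. [(-(-2*(-x))) + 3 = -3] peel the +3: subtract 3 from each side. So sub: -(-2*(-x)) = -6.
Step 2. [-(-2*(-x)) = -6] LHS negated; negate both sides ⇒ neg: -2*(-x) = 6.
Step 3. [-2*(-x) = 6] -2 out front; divide by -2. So div: -x = -3.
Step 4. [-x = -3] leading − — multiply by −1 ⇒ neg: x = 3.

Answer: x ∈ {3}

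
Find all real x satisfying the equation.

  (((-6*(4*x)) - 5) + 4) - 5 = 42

Step 1. [(((-6*(4*x)) - 5) + 4) - 5 = 42] add 5: x sits inside (… - 5). So sub: ((-6*(4*x)) - 5) + 4 = 47.
Step 2. [((-6*(4*x)) - 5) + 4 = 47] subtract 4: x sits inside (… + 4) ⇒ sub: (-6*(4*x)) - 5 = 43.
Step 3. [(-6*(4*x)) - 5 = 43] add 5: x sits inside (… - 5) ⇒ sub: -6*(4*x) = 48.
Step 4. [-6*(4*x) = 48] -6·(inner) — divide through by -6, so div: 4*x = -8.
Step 5. [4*x = -8] 4 out front; divide by 4. So div: x = -2.

Answer: x ∈ {-2}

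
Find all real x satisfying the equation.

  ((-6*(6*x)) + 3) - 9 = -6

Step 1. [((-6*(6*x)) + 3) - 9 = -6] add 9: x sits inside (… - 9) ⇒ sub: (-6*(6*x)) + 3 = 3.
Step 2. [(-6*(6*x)) + 3 = 3] subtract 3: x sits inside (… + 3), so sub: -6*(6*x) = 0.
Step 3. [-6*(6*x) = 0] -6·(inner) — divide through by -6, so div: 6*x = 0.
Step 4. [6*x = 0] divide by the outer 6, so div: x = 0.

Answer: x ∈ {0}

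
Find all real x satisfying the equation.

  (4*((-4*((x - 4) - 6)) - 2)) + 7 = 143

Step 1. [(4*((-4*((x - 4) - 6)) - 2)) + 7 = 143] the outer +7 inverts by subtracting 7 ⇒ sub: 4*((-4*((x - 4) - 6)) - 2) = 136.
Step 2. [4*((-4*((x - 4) - 6)) - 2) = 136] 4 out front; divide by 4. So div: (-4*((x - 4) - 6)) - 2 = 34.
Step 3. [(-4*((x - 4) - 6)) - 2 = 34] -2 is outermost — add 2 both sides ⇒ sub: -4*((x - 4) - 6) = 36.
Step 4. [-4*((x - 4) - 6) = 36] -4 out front; divide by -4 ⇒ div: (x - 4) - 6 = -9.
Step 5. [(x - 4) - 6 = -9] 6 comes off first (add 6) ⇒ sub: x - 4 = -3.
Step 6. [x - 4 = -3] add 4: x sits inside (… - 4), so sub: x = 1.

Answer: x ∈ {1}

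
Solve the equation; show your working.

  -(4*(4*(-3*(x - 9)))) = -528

Step 1. [-(4*(4*(-3*(x - 9)))) = -528] LHS negated; negate both sides ⇒ neg: 4*(4*(-3*(x - 9))) = 528.
Step 2. [4*(4*(-3*(x - 9))) = 528] leading coefficient 4: divide by 4. So div: 4*(-3*(x - 9)) = 132.
Step 3. [4*(-3*(x - 9)) = 132] leading coefficient 4: divide by 4, so div: -3*(x - 9) = 33.
Step 4. [-3*(x - 9) = 33] divide by the outer -3, so div: x - 9 = -11.
Step 5. [x - 9 = -11] add 9: x sits inside (… - 9), so sub: x = -2.

Answer: x ∈ {-2}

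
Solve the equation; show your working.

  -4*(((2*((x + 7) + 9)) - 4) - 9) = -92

Step 1. [-4*(((2*((x + 7) + 9)) - 4) - 9) = -92] LHS = -4·(…); ÷-4 both sides. So div: ((2*((x + 7) + 9)) - 4) - 9 = 23.
Step 2. [((2*((x + 7) + 9)) - 4) - 9 = 23] add 9: x sits inside (… - 9). So sub: (2*((x + 7) + 9)) - 4 = 32.
Step 3. [(2*((x + 7) + 9)) - 4 = 32] the outer -4 inverts by adding 4. So sub: 2*((x + 7) + 9) = 36.
Step 4. [2*((x + 7) + 9) = 36] divide by the outer 2, so div: (x + 7) + 9 = 18.
Step 5. [(x + 7) + 9 = 18] the outer +9 inverts by subtracting 9, so sub: x + 7 = 9.
Step 6. [x + 7 = 9] +7 is outermost — subtract 7 both sides ⇒ sub: x = 2.

Answer: x ∈ {2}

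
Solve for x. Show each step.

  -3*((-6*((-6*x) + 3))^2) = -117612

Step 1. [-3*((-6*((-6*x) + 3))^2) = -117612] leading coefficient -3: divide by -3 ⇒ div: (-6*((-6*x) + 3))^2 = 39204.
Step 2. [(-6*((-6*x) + 3))^2 = 39204] 39204 ≥ 0, LHS is (·)² — take ±√, so sqrt: -6*((-6*x) + 3) = 198 or -198.
Step 3. [-6*((-6*x) + 3) = 198 or -198] -6 out front; divide by -6 ⇒ div: (-6*x) + 3 = -33 or 33.
Step 4. [(-6*x) + 3 = -33 or 33] subtract 3: x sits inside (… + 3). So sub: -6*x = -36 or 30.
Step 5. [-6*x = -36 or 30] leading coefficient -6: divide by -6. So div: x = 6 or -5.

Answer: x ∈ {-5, 6}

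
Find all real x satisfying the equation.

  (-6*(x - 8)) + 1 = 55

Step 1. [(-6*(x - 8)) + 1 = 55] peel the +1: subtract 1 from each side, so sub: -6*(x - 8) = 54.
Step 2. [-6*(x - 8) = 54] divide by the outer -6. So div: x - 8 = -9.
Step 3. [x - 8 = -9] 8 comes off first (add 8) ⇒ sub: x = -1.

Answer: x ∈ {-1}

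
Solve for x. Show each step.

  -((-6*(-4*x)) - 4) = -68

Step 1. [-((-6*(-4*x)) - 4) = -68] LHS negated; negate both sides ⇒ neg: (-6*(-4*x)) - 4 = 68.
Step 2. [(-6*(-4*x)) - 4 = 68] -4 is outermost — add 4 both sides. So sub: -6*(-4*x) = 72.
Step 3. [-6*(-4*x) = 72] divide by the outer -6. So div: -4*x = -12.
Step 4. [-4*x = -12] leading coefficient -4: divide by -4, so div: x = 3.

Answer: x ∈ {3}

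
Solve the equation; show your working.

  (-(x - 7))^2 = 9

Step 1. [(-(x - 7))^2 = 9] 9 ≥ 0, LHS is (·)² — take ±√, so sqrt: -(x - 7) = 3 or -3.
Step 2. [-(x - 7) = 3 or -3] LHS negated; negate both sides ⇒ neg: x - 7 = -3 or 3.
Step 3. [x - 7 = -3 or 3] the outer -7 inverts by adding 7 ⇒ sub: x = 4 or 10.

Answer: x ∈ {4, 10}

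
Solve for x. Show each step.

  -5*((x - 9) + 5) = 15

Step 1. [-5*((x - 9) + 5) = 15] -5 out front; divide by -5 ⇒ div: (x - 9) + 5 = -3.
Step 2. [(x - 9) + 5 = -3] subtract 5: x sits inside (… + 5). So sub: x - 9 = -8.
Step 3. [x - 9 = -8] the outer -9 inverts by adding 9. So sub: x = 1.

Answer: x ∈ {1}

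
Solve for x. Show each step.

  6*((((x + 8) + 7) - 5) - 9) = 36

Step 1. [6*((((x + 8) + 7) - 5) - 9) = 36] divide by the outer 6, so div: (((x + 8) + 7) - 5) - 9 = 6.
Step 2. [(((x + 8) + 7) - 5) - 9 = 6] the outer -9 inverts by adding 9, so sub: ((x + 8) + 7) - 5 = 15.
Step 3. [((x + 8) + 7) - 5 = 15] peel the -5: add 5 from each side ⇒ sub: (x + 8) + 7 = 20.
Step 4. [(x + 8) + 7 = 20] subtract 7: x sits inside (… + 7). So sub: x + 8 = 13.
Step 5. [x + 8 = 13] +8 is outermost — subtract 8 both sides, so sub: x = 5.

Answer: x ∈ {5}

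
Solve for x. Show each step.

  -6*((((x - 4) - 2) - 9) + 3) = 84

Step 1. [-6*((((x - 4) - 2) - 9) + 3) = 84] leading coefficient -6: divide by -6, so div: (((x - 4) - 2) - 9) + 3 = -14.
Step 2. [(((x - 4) - 2) - 9) + 3 = -14] the outer +3 inverts by subtracting 3. So sub: ((x - 4) - 2) - 9 = -17.
Step 3. [((x - 4) - 2) - 9 = -17] the outer -9 inverts by adding 9 ⇒ sub: (x - 4) - 2 = -8.
Step 4. [(x - 4) - 2 = -8] -2 is outermost — add 2 both sides, so sub: x - 4 = -6.
Step 5. [x - 4 = -6] -4 is outermost — add 4 both sides. So sub: x = -2.

Answer: x ∈ {-2}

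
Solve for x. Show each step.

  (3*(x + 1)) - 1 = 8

Step 1. [(3*(x + 1)) - 1 = 8] peel the -1: add 1 from each side, so sub: 3*(x + 1) = 9.
Step 2. [3*(x + 1) = 9] LHS = 3·(…); ÷3 both sides, so div: x + 1 = 3.
Step 3. [x + 1 = 3] peel the +1: subtract 1 from each side ⇒ sub: x = 2.

Answer: x ∈ {2}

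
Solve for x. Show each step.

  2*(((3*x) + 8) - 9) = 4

Step 1. [2*(((3*x) + 8) - 9) = 4] leading coefficient 2: divide by 2 ⇒ div: ((3*x) + 8) - 9 = 2.
Step 2. [((3*x) + 8) - 9 = 2] -9 is outermost — add 9 both sides. So sub: (3*x) + 8 = 11.
Step 3. [(3*x) + 8 = 11] +8 is outermost — subtract 8 both sides ⇒ sub: 3*x = 3.
Step 4. [3*x = 3] leading coefficient 3: divide by 3 ⇒ div: x = 1.

Answer: x ∈ {1}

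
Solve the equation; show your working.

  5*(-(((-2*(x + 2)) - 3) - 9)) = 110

Step 1. [5*(-(((-2*(x + 2)) - 3) - 9)) = 110] 5·(inner) — divide through by 5 ⇒ div: -(((-2*(x + 2)) - 3) - 9) = 22.
Step 2. [-(((-2*(x + 2)) - 3) - 9) = 22] LHS negated; negate both sides. So neg: ((-2*(x + 2)) - 3) - 9 = -22.
Step 3. [((-2*(x + 2)) - 3) - 9 = -22] -9 is outermost — add 9 both sides. So sub: (-2*(x + 2)) - 3 = -13.
Step 4. [(-2*(x + 2)) - 3 = -13] 3 comes off first (add 3). So sub: -2*(x + 2) = -10.
Step 5. [-2*(x + 2) = -10] leading coefficient -2: divide by -2 ⇒ div: x + 2 = 5.
Step 6. [x + 2 = 5] the outer +2 inverts by subtracting 2, so sub: x = 3.

Answer: x ∈ {3}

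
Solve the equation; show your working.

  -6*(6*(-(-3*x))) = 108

Step 1. [-6*(6*(-(-3*x))) = 108] -6 out front; divide by -6. So div: 6*(-(-3*x)) = -18.
Step 2. [6*(-(-3*x)) = -18] divide by the outer 6, so div: -(-3*x) = -3.
Step 3. [-(-3*x) = -3] flip signs both sides. So neg: -3*x = 3.
Step 4. [-3*x = 3] -3 out front; divide by -3 ⇒ div: x = -1.

Answer: x ∈ {-1}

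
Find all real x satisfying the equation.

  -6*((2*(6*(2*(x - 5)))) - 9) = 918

Step 1. [-6*((2*(6*(2*(x - 5)))) - 9) = 918] leading coefficient -6: divide by -6. So div: (2*(6*(2*(x - 5)))) - 9 = -153.
Step 2. [(2*(6*(2*(x - 5)))) - 9 = -153] the outer -9 inverts by adding 9 ⇒ sub: 2*(6*(2*(x - 5))) = -144.
Step 3. [2*(6*(2*(x - 5))) = -144] leading coefficient 2: divide by 2. So div: 6*(2*(x - 5)) = -72.
Step 4. [6*(2*(x - 5)) = -72] LHS = 6·(…); ÷6 both sides. So div: 2*(x - 5) = -12.
Step 5. [2*(x - 5) = -12] LHS = 2·(…); ÷2 both sides, so div: x - 5 = -6.
Step 6. [x - 5 = -6] the outer -5 inverts by adding 5. So sub: x = -1.

Answer: x ∈ {-1}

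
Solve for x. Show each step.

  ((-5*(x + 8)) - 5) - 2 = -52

Step 1. [((-5*(x + 8)) - 5) - 2 = -52] add 2: x sits inside (… - 2), so sub: (-5*(x + 8)) - 5 = -50.
Step 2. [(-5*(x + 8)) - 5 = -50] add 5: x sits inside (… - 5) ⇒ sub: -5*(x + 8) = -45.
Step 3. [-5*(x + 8) = -45] divide by the outer -5. So div: x + 8 = 9.
Step 4. [x + 8 = 9] peel the +8: subtract 8 from each side. So sub: x = 1.

Answer: x ∈ {1}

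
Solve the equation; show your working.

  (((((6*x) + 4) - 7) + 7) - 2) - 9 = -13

Step 1. [(((((6*x) + 4) - 7) + 7) - 2) - 9 = -13] peel the -9: add 9 from each side, so sub: ((((6*x) + 4) - 7) + 7) - 2 = -4.
Step 2. [((((6*x) + 4) - 7) + 7) - 2 = -4] -2 is outermost — add 2 both sides, so sub: (((6*x) + 4) - 7) + 7 = -2.
Step 3. [(((6*x) + 4) - 7) + 7 = -2] subtract 7: x sits inside (… + 7) ⇒ sub: ((6*x) + 4) - 7 = -9.
Step 4. [((6*x) + 4) - 7 = -9] add 7: x sits inside (… - 7). So sub: (6*x) + 4 = -2.
Step 5. [(6*x) + 4 = -2] subtract 4: x sits inside (… + 4) ⇒ sub: 6*x = -6.
Step 6. [6*x = -6] 6 out front; divide by 6, so div: x = -1.

Answer: x ∈ {-1}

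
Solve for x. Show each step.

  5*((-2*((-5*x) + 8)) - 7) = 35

Step 1. [5*((-2*((-5*x) + 8)) - 7) = 35] LHS = 5·(…); ÷5 both sides. So div: (-2*((-5*x) + 8)) - 7 = 7.
Step 2. [(-2*((-5*x) + 8)) - 7 = 7] the outer -7 inverts by adding 7 ⇒ sub: -2*((-5*x) + 8) = 14.
Step 3. [-2*((-5*x) + 8) = 14] -2·(inner) — divide through by -2. So div: (-5*x) + 8 = -7.
Step 4. [(-5*x) + 8 = -7] 8 comes off first (subtract 8). So sub: -5*x = -15.
Step 5. [-5*x = -15] LHS = -5·(…); ÷-5 both sides ⇒ div: x = 3.

Answer: x ∈ {3}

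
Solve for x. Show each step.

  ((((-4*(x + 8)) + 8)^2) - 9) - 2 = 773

Step 1. [((((-4*(x + 8)) + 8)^2) - 9) - 2 = 773] add 2: x sits inside (… - 2), so sub: (((-4*(x + 8)) + 8)^2) - 9 = 775.
Step 2. [(((-4*(x + 8)) + 8)^2) - 9 = 775] the outer -9 inverts by adding 9. So sub: ((-4*(x + 8)) + 8)^2 = 784.
Step 3. [((-4*(x + 8)) + 8)^2 = 784] 784 ≥ 0, LHS is (·)² — take ±√ ⇒ sqrt: (-4*(x + 8)) + 8 = 28 or -28.
Step 4. [(-4*(x + 8)) + 8 = 28 or -28] +8 is outermost — subtract 8 both sides ⇒ sub: -4*(x + 8) = 20 or -36.
Step 5. [-4*(x + 8) = 20 or -36] -4·(inner) — divide through by -4, so div: x + 8 = -5 or 9.
Step 6. [x + 8 = -5 or 9] peel the +8: subtract 8 from each side ⇒ sub: x = -13 or 1.

Answer: x ∈ {-13, 1}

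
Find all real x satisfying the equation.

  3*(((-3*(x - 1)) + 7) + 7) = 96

Step 1. [3*(((-3*(x - 1)) + 7) + 7) = 96] divide by the outer 3, so div: ((-3*(x - 1)) + 7) + 7 = 32.
Step 2. [((-3*(x - 1)) + 7) + 7 = 32] +7 is outermost — subtract 7 both sides, so sub: (-3*(x - 1)) + 7 = 25.
Step 3. [(-3*(x - 1)) + 7 = 25] peel the +7: subtract 7 from each side, so sub: -3*(x - 1) = 18.
Step 4. [-3*(x - 1) = 18] LHS = -3·(…); ÷-3 both sides. So div: x - 1 = -6.
Step 5. [x - 1 = -6] the outer -1 inverts by adding 1 ⇒ sub: x = -5.

Answer: x ∈ {-5}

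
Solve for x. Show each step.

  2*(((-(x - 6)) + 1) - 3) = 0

Step 1. [2*(((-(x - 6)) + 1) - 3) = 0] 2·(inner) — divide through by 2 ⇒ div: ((-(x - 6)) + 1) - 3 = 0.
Step 2. [((-(x - 6)) + 1) - 3 = 0] 3 comes off first (add 3). So sub: (-(x - 6)) + 1 = 3.
Step 3. [(-(x - 6)) + 1 = 3] peel the +1: subtract 1 from each side, so sub: -(x - 6) = 2.
Step 4. [-(x - 6) = 2] leading − — multiply by −1, so neg: x - 6 = -2.
Step 5. [x - 6 = -2] the outer -6 inverts by adding 6. So sub: x = 4.

Answer: x ∈ {4}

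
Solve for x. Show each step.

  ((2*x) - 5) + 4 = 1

Step 1. [((2*x) - 5) + 4 = 1] the outer +4 inverts by subtracting 4. So sub: (2*x) - 5 = -3.
Step 2. [(2*x) - 5 = -3] peel the -5: add 5 from each side ⇒ sub: 2*x = 2.
Step 3. [2*x = 2] 2·(inner) — divide through by 2. So div: x = 1.

Answer: x ∈ {1}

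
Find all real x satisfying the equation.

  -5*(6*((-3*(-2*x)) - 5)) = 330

Step 1. [-5*(6*((-3*(-2*x)) - 5)) = 330] -5 out front; divide by -5. So div: 6*((-3*(-2*x)) - 5) = -66.
Step 2. [6*((-3*(-2*x)) - 5) = -66] leading coefficient 6: divide by 6 ⇒ div: (-3*(-2*x)) - 5 = -11.
Step 3. [(-3*(-2*x)) - 5 = -11] -5 is outermost — add 5 both sides ⇒ sub: -3*(-2*x) = -6.
Step 4. [-3*(-2*x) = -6] divide by the outer -3. So div: -2*x = 2.
Step 5. [-2*x = 2] -2·(inner) — divide through by -2, so div: x = -1.

Answer: x ∈ {-1}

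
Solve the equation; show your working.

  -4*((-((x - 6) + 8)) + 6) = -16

Step 1. [-4*((-((x - 6) + 8)) + 6) = -16] -4·(inner) — divide through by -4, so div: (-((x - 6) + 8)) + 6 = 4.
Step 2. [(-((x - 6) + 8)) + 6 = 4] peel the +6: subtract 6 from each side ⇒ sub: -((x - 6) + 8) = -2.
Step 3. [-((x - 6) + 8) = -2] leading − — multiply by −1 ⇒ neg: (x - 6) + 8 = 2.
Step 4. [(x - 6) + 8 = 2] +8 is outermost — subtract 8 both sides ⇒ sub: x - 6 = -6.
Step 5. [x - 6 = -6] peel the -6: add 6 from each side, so sub: x = 0.

Answer: x ∈ {0}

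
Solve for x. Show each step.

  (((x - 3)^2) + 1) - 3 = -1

Step 1. [(((x - 3)^2) + 1) - 3 = -1] add 3: x sits inside (… - 3), so sub: ((x - 3)^2) + 1 = 2.
Step 2. [((x - 3)^2) + 1 = 2] +1 is outermost — subtract 1 both sides ⇒ sub: (x - 3)^2 = 1.
Step 3. [(x - 3)^2 = 1] LHS squared, RHS 1 ≥ 0: apply √ (±). So sqrt: x - 3 = 1 or -1.
Step 4. [x - 3 = 1 or -1] -3 is outermost — add 3 both sides ⇒ sub: x = 4 or 2.

Answer: x ∈ {2, 4}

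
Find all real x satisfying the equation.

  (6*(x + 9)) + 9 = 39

Step 1. [(6*(x + 9)) + 9 = 39] the outer +9 inverts by subtracting 9. So sub: 6*(x + 9) = 30.
Step 2. [6*(x + 9) = 30] 6·(inner) — divide through by 6. So div: x + 9 = 5.
Step 3. [x + 9 = 5] +9 is outermost — subtract 9 both sides, so sub: x = -4.

Answer: x ∈ {-4}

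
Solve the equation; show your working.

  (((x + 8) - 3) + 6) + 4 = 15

Step 1. [(((x + 8) - 3) + 6) + 4 = 15] +4 is outermost — subtract 4 both sides. So sub: ((x + 8) - 3) + 6 = 11.
Step 2. [((x + 8) - 3) + 6 = 11] 6 comes off first (subtract 6) ⇒ sub: (x + 8) - 3 = 5.
Step 3. [(x + 8) - 3 = 5] add 3: x sits inside (… - 3) ⇒ sub: x + 8 = 8.
Step 4. [x + 8 = 8] the outer +8 inverts by subtracting 8 ⇒ sub: x = 0.

Answer: x ∈ {0}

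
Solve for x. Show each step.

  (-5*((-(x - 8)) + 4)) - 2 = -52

Step 1. [(-5*((-(x - 8)) + 4)) - 2 = -52] -2 is outermost — add 2 both sides, so sub: -5*((-(x - 8)) + 4) = -50.
Step 2. [-5*((-(x - 8)) + 4) = -50] divide by the outer -5, so div: (-(x - 8)) + 4 = 10.
Step 3. [(-(x - 8)) + 4 = 10] 4 comes off first (subtract 4). So sub: -(x - 8) = 6.
Step 4. [-(x - 8) = 6] leading − — multiply by −1. So neg: x - 8 = -6.
Step 5. [x - 8 = -6] peel the -8: add 8 from each side. So sub: x = 2.

Answer: x ∈ {2}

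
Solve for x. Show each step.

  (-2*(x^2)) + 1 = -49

Step 1. [(-2*(x^2)) + 1 = -49] the outer +1 inverts by subtracting 1 ⇒ sub: -2*(x^2) = -50.
Step 2. [-2*(x^2) = -50] -2 out front; divide by -2. So div: x^2 = 25.
Step 3. [x^2 = 25] √ both sides: 25 ≥ 0 gives two branches, so sqrt: x = 5 or -5.

Answer: x ∈ {-5, 5}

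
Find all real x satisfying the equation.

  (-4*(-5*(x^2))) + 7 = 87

Step 1. [(-4*(-5*(x^2))) + 7 = 87] peel the +7: subtract 7 from each side. So sub: -4*(-5*(x^2)) = 80.
Step 2. [-4*(-5*(x^2)) = 80] divide by the outer -4 ⇒ div: -5*(x^2) = -20.
Step 3. [-5*(x^2) = -20] -5·(inner) — divide through by -5, so div: x^2 = 4.
Step 4. [x^2 = 4] √ both sides: 4 ≥ 0 gives two branches. So sqrt: x = 2 or -2.

Answer: x ∈ {-2, 2}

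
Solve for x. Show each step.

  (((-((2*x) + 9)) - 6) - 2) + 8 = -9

Step 1. [(((-((2*x) + 9)) - 6) - 2) + 8 = -9] peel the +8: subtract 8 from each side. So sub: ((-((2*x) + 9)) - 6) - 2 = -17.
Step 2. [((-((2*x) + 9)) - 6) - 2 = -17] 2 comes off first (add 2). So sub: (-((2*x) + 9)) - 6 = -15.
Step 3. [(-((2*x) + 9)) - 6 = -15] the outer -6 inverts by adding 6. So sub: -((2*x) + 9) = -9.
Step 4. [-((2*x) + 9) = -9] leading − — multiply by −1 ⇒ neg: (2*x) + 9 = 9.
Step 5. [(2*x) + 9 = 9] +9 is outermost — subtract 9 both sides, so sub: 2*x = 0.
Step 6. [2*x = 0] LHS = 2·(…); ÷2 both sides ⇒ div: x = 0.

Answer: x ∈ {0}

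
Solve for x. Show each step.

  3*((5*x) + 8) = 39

Step 1. [3*((5*x) + 8) = 39] leading coefficient 3: divide by 3 ⇒ div: (5*x) + 8 = 13.
Step 2. [(5*x) + 8 = 13] 8 comes off first (subtract 8). So sub: 5*x = 5.
Step 3. [5*x = 5] divide by the outer 5, so div: x = 1.

Answer: x ∈ {1}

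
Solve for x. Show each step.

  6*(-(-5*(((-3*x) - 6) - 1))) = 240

Step 1. [6*(-(-5*(((-3*x) - 6) - 1))) = 240] leading coefficient 6: divide by 6 ⇒ div: -(-5*(((-3*x) - 6) - 1)) = 40.
Step 2. [-(-5*(((-3*x) - 6) - 1)) = 40] leading − — multiply by −1, so neg: -5*(((-3*x) - 6) - 1) = -40.
Step 3. [-5*(((-3*x) - 6) - 1) = -40] leading coefficient -5: divide by -5. So div: ((-3*x) - 6) - 1 = 8.
Step 4. [((-3*x) - 6) - 1 = 8] the outer -1 inverts by adding 1, so sub: (-3*x) - 6 = 9.
Step 5. [(-3*x) - 6 = 9] common factor -3 (LHS and 9) — divide through, so factor: x + 2 = -3.
Step 6. [x + 2 = -3] 2 comes off first (subtract 2) ⇒ sub: x = -5.

Answer: x ∈ {-5}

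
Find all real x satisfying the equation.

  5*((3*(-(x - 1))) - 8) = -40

Step 1. [5*((3*(-(x - 1))) - 8) = -40] LHS = 5·(…); ÷5 both sides, so div: (3*(-(x - 1))) - 8 = -8.
Step 2. [(3*(-(x - 1))) - 8 = -8] the outer -8 inverts by adding 8 ⇒ sub: 3*(-(x - 1)) = 0.
Step 3. [3*(-(x - 1)) = 0] LHS = 3·(…); ÷3 both sides. So div: -(x - 1) = 0.
Step 4. [-(x - 1) = 0] flip signs both sides. So neg: x - 1 = 0.
Step 5. [x - 1 = 0] the outer -1 inverts by adding 1 ⇒ sub: x = 1.

Answer: x ∈ {1}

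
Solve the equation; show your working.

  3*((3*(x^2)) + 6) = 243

Step 1. [3*((3*(x^2)) + 6) = 243] 3·(inner) — divide through by 3, so div: (3*(x^2)) + 6 = 81.
Step 2. [(3*(x^2)) + 6 = 81] +6 is outermost — subtract 6 both sides, so sub: 3*(x^2) = 75.
Step 3. [3*(x^2) = 75] divide by the outer 3, so div: x^2 = 25.
Step 4. [x^2 = 25] √ both sides: 25 ≥ 0 gives two branches ⇒ sqrt: x = 5 or -5.

Answer: x ∈ {-5, 5}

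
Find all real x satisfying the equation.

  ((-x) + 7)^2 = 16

Step 1. [((-x) + 7)^2 = 16] LHS squared, RHS 16 ≥ 0: apply √ (±) ⇒ sqrt: (-x) + 7 = 4 or -4.
Step 2. [(-x) + 7 = 4 or -4] the outer +7 inverts by subtracting 7 ⇒ sub: -x = -3 or -11.
Step 3. [-x = -3 or -11] flip signs both sides. So neg: x = 3 or 11.

Answer: x ∈ {3, 11}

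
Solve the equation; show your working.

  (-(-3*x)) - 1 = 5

Step 1. [(-(-3*x)) - 1 = 5] -1 is outermost — add 1 both sides. So sub: -(-3*x) = 6.
Step 2. [-(-3*x) = 6] LHS negated; negate both sides. So neg: -3*x = -6.
Step 3. [-3*x = -6] -3·(inner) — divide through by -3. So div: x = 2.

Answer: x ∈ {2}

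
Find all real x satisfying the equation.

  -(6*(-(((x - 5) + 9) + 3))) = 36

Step 1. [-(6*(-(((x - 5) + 9) + 3))) = 36] flip signs both sides ⇒ neg: 6*(-(((x - 5) + 9) + 3)) = -36.
Step 2. [6*(-(((x - 5) + 9) + 3)) = -36] divide by the outer 6. So div: -(((x - 5) + 9) + 3) = -6.
Step 3. [-(((x - 5) + 9) + 3) = -6] flip signs both sides, so neg: ((x - 5) + 9) + 3 = 6.
Step 4. [((x - 5) + 9) + 3 = 6] subtract 3: x sits inside (… + 3) ⇒ sub: (x - 5) + 9 = 3.
Step 5. [(x - 5) + 9 = 3] peel the +9: subtract 9 from each side, so sub: x - 5 = -6.
Step 6. [x - 5 = -6] the outer -5 inverts by adding 5, so sub: x = -1.

Answer: x ∈ {-1}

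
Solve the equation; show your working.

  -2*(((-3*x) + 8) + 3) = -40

Step 1. [-2*(((-3*x) + 8) + 3) = -40] LHS = -2·(…); ÷-2 both sides ⇒ div: ((-3*x) + 8) + 3 = 20.
Step 2. [((-3*x) + 8) + 3 = 20] peel the +3: subtract 3 from each side. So sub: (-3*x) + 8 = 17.
Step 3. [(-3*x) + 8 = 17] subtract 8: x sits inside (… + 8). So sub: -3*x = 9.
Step 4. [-3*x = 9] LHS = -3·(…); ÷-3 both sides. So div: x = -3.

Answer: x ∈ {-3}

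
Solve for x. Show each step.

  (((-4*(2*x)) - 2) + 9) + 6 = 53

Step 1. [(((-4*(2*x)) - 2) + 9) + 6 = 53] the outer +6 inverts by subtracting 6. So sub: ((-4*(2*x)) - 2) + 9 = 47.
Step 2. [((-4*(2*x)) - 2) + 9 = 47] +9 is outermost — subtract 9 both sides ⇒ sub: (-4*(2*x)) - 2 = 38.
Step 3. [(-4*(2*x)) - 2 = 38] -2 is outermost — add 2 both sides. So sub: -4*(2*x) = 40.
Step 4. [-4*(2*x) = 40] -4·(inner) — divide through by -4, so div: 2*x = -10.
Step 5. [2*x = -10] 2·(inner) — divide through by 2. So div: x = -5.

Answer: x ∈ {-5}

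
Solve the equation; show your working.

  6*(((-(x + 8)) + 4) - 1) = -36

Step 1. [6*(((-(x + 8)) + 4) - 1) = -36] 6·(inner) — divide through by 6. So div: ((-(x + 8)) + 4) - 1 = -6.
Step 2. [((-(x + 8)) + 4) - 1 = -6] peel the -1: add 1 from each side. So sub: (-(x + 8)) + 4 = -5.
Step 3. [(-(x + 8)) + 4 = -5] the outer +4 inverts by subtracting 4. So sub: -(x + 8) = -9.
Step 4. [-(x + 8) = -9] LHS negated; negate both sides, so neg: x + 8 = 9.
Step 5. [x + 8 = 9] peel the +8: subtract 8 from each side ⇒ sub: x = 1.

Answer: x ∈ {1}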